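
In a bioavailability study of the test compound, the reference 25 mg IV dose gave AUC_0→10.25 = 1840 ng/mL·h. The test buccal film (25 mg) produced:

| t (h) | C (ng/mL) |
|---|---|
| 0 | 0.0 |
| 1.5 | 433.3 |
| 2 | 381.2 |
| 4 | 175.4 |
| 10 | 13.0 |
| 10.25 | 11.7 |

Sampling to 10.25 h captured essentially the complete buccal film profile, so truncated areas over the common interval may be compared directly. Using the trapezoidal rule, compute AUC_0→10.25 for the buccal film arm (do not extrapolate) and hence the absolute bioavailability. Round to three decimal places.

Trapezoidal AUC_0→10.25 (buccal film):
  [0→1.5]: (0.0+433.3)/2 × 1.5 = 324.975
  [1.5→2]: (433.3+381.2)/2 × 0.5 = 203.625
  [2→4]: (381.2+175.4)/2 × 2 = 556.6
  [4→10]: (175.4+13.0)/2 × 6 = 565.2
  [10→10.25]: (13.0+11.7)/2 × 0.25 = 3.0875
  Sum = 1653.4875 ng/mL·h
F = (AUC_ev/D_ev)/(AUC_iv/D_iv) = (1653.4875/25)/(1840/25) = 66.1395/73.6 = 0.8986

F = 0.899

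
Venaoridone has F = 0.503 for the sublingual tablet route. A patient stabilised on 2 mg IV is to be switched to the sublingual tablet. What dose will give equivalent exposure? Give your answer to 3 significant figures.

For equal systemic exposure: F × D_ev = D_iv
D_ev = D_iv / F = 2 / 0.503 = 3.97614 mg

D_sublingual = 3.98 mg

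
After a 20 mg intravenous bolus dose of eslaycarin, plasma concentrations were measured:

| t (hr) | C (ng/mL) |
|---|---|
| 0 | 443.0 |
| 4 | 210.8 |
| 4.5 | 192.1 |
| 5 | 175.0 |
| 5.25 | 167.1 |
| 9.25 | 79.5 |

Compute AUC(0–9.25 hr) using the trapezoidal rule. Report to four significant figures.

AUC = 2036 ng/mL·hr

Trapezoidal AUC_0→9.25:
  [0→4]: (443.0+210.8)/2 × 4 = 1307.6
  [4→4.5]: (210.8+192.1)/2 × 0.5 = 100.725
  [4.5→5]: (192.1+175.0)/2 × 0.5 = 91.775
  [5→5.25]: (175.0+167.1)/2 × 0.25 = 42.7625
  [5.25→9.25]: (167.1+79.5)/2 × 4 = 493.2
  Sum = 2036.0625 ng/mL·hr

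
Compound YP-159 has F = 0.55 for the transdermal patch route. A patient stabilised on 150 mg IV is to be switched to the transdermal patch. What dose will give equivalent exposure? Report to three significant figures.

For equal systemic exposure: F × D_ev = D_iv
D_ev = D_iv / F = 150 / 0.55 = 272.727 mg

D_transdermal = 273 mg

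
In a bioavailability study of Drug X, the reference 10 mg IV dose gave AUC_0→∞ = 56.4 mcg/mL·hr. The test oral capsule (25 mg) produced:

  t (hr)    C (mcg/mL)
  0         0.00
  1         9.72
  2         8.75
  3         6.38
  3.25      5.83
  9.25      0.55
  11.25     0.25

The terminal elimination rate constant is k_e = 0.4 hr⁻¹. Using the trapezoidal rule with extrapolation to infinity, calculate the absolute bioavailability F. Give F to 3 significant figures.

Trapezoidal AUC_0→11.25 (oral capsule):
  [0→1]: (0.00+9.72)/2 × 1 = 4.86
  [1→2]: (9.72+8.75)/2 × 1 = 9.235
  [2→3]: (8.75+6.38)/2 × 1 = 7.565
  [3→3.25]: (6.38+5.83)/2 × 0.25 = 1.52625
  [3.25→9.25]: (5.83+0.55)/2 × 6 = 19.14
  [9.25→11.25]: (0.55+0.25)/2 × 2 = 0.8
  Sum = 43.12625 mcg/mL·hr
Tail: C_last/k_e = 0.25/0.4 = 0.625
AUC_0→∞ (oral capsule) = 43.12625 + 0.625 = 43.75125 mcg/mL·hr
F = (AUC_ev/D_ev)/(AUC_iv/D_iv) = (43.75125/25)/(56.4/10) = 1.75005/5.64 = 0.3103

F = 0.310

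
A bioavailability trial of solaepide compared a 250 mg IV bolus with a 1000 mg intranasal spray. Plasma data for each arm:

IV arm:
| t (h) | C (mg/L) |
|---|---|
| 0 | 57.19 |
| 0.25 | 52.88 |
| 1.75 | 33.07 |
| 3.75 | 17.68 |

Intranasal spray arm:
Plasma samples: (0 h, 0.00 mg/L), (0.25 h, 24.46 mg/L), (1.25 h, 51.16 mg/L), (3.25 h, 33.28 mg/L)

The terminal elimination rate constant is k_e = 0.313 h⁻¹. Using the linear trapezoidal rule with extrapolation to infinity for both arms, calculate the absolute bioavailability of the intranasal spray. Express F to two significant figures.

Trapezoidal AUC_0→3.75 (IV):
  [0→0.25]: (57.19+52.88)/2 × 0.25 = 13.75875
  [0.25→1.75]: (52.88+33.07)/2 × 1.5 = 64.4625
  [1.75→3.75]: (33.07+17.68)/2 × 2 = 50.75
  Sum = 128.97125 mg/L·h
IV tail: 17.68/0.313 = 56.486; AUC_iv,0→∞ = 128.97125 + 56.486 = 185.45725 mg/L·h
Trapezoidal AUC_0→3.25 (intranasal spray):
  [0→0.25]: (0.00+24.46)/2 × 0.25 = 3.0575
  [0.25→1.25]: (24.46+51.16)/2 × 1 = 37.81
  [1.25→3.25]: (51.16+33.28)/2 × 2 = 84.44
  Sum = 125.3075 mg/L·h
intranasal spray tail: 33.28/0.313 = 106.326; AUC_ev,0→∞ = 125.3075 + 106.326 = 231.6335 mg/L·h
F = (AUC_ev/D_ev)/(AUC_iv/D_iv) = (231.6335/1000)/(185.45725/250) = 0.2316335/0.741829 = 0.3122

F = 0.31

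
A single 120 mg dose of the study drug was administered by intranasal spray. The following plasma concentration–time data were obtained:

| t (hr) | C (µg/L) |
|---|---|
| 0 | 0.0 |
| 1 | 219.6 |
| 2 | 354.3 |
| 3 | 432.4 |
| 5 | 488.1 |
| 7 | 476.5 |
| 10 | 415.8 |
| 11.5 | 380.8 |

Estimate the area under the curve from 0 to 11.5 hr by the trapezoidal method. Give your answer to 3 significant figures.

Trapezoidal AUC_0→11.5:
  [0→1]: (0.0+219.6)/2 × 1 = 109.8
  [1→2]: (219.6+354.3)/2 × 1 = 286.95
  [2→3]: (354.3+432.4)/2 × 1 = 393.35
  [3→5]: (432.4+488.1)/2 × 2 = 920.5
  [5→7]: (488.1+476.5)/2 × 2 = 964.6
  [7→10]: (476.5+415.8)/2 × 3 = 1338.45
  [10→11.5]: (415.8+380.8)/2 × 1.5 = 597.45
  Sum = 4611.1 µg/L·hr

AUC = 4610 µg/L·hr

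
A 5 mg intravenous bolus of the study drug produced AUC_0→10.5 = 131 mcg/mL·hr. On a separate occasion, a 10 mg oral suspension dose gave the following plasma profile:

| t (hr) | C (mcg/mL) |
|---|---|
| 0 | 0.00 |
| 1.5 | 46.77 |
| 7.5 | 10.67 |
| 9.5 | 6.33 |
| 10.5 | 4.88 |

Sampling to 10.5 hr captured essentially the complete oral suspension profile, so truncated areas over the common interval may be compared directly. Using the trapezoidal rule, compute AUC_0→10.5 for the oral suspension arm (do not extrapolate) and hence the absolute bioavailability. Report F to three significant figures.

F = 0.878

Trapezoidal AUC_0→10.5 (oral suspension):
  [0→1.5]: (0.00+46.77)/2 × 1.5 = 35.0775
  [1.5→7.5]: (46.77+10.67)/2 × 6 = 172.32
  [7.5→9.5]: (10.67+6.33)/2 × 2 = 17.0
  [9.5→10.5]: (6.33+4.88)/2 × 1 = 5.605
  Sum = 230.0025 mcg/mL·hr
F = (AUC_ev/D_ev)/(AUC_iv/D_iv) = (230.0025/10)/(131/5) = 23.00025/26.2 = 0.8779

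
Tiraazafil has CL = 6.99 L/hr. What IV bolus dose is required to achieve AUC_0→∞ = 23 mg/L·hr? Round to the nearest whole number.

Dose = 161 mg

Dose_iv = CL × AUC_0→∞
     = 6.99 × 23 = 160.77 mg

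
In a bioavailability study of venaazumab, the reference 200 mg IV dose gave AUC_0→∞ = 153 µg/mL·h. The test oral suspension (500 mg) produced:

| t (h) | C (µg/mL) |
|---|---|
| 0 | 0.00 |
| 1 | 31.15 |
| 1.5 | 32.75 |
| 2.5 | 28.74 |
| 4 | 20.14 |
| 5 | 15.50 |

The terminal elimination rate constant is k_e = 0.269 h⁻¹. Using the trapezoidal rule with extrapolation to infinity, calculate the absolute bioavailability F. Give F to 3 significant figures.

Trapezoidal AUC_0→5 (oral suspension):
  [0→1]: (0.00+31.15)/2 × 1 = 15.575
  [1→1.5]: (31.15+32.75)/2 × 0.5 = 15.975
  [1.5→2.5]: (32.75+28.74)/2 × 1 = 30.745
  [2.5→4]: (28.74+20.14)/2 × 1.5 = 36.66
  [4→5]: (20.14+15.50)/2 × 1 = 17.82
  Sum = 116.775 µg/mL·h
Tail: C_last/k_e = 15.50/0.269 = 57.621
AUC_0→∞ (oral suspension) = 116.775 + 57.621 = 174.396 µg/mL·h
F = (AUC_ev/D_ev)/(AUC_iv/D_iv) = (174.396/500)/(153/200) = 0.348792/0.765 = 0.4559

F = 0.456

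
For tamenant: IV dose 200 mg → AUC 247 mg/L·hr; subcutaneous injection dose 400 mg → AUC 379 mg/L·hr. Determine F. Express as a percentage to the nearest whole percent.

F = (AUC_ev / D_ev) / (AUC_iv / D_iv)
  = (379/400) / (247/200)
  = 0.9475 / 1.235 = 0.7672
  = 76.72%

F = 77%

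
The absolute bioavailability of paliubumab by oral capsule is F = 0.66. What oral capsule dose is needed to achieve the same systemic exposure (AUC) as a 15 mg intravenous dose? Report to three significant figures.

D_oral = 22.7 mg

For equal systemic exposure: F × D_ev = D_iv
D_ev = D_iv / F = 15 / 0.66 = 22.7273 mg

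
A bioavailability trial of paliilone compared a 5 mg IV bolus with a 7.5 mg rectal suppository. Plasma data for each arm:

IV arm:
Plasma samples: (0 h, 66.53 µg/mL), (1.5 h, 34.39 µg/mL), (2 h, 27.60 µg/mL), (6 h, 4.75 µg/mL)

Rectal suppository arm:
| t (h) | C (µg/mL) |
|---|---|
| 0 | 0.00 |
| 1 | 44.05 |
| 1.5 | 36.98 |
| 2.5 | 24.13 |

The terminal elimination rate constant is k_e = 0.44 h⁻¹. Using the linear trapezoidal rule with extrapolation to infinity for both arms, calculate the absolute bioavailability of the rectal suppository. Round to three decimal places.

Trapezoidal AUC_0→6 (IV):
  [0→1.5]: (66.53+34.39)/2 × 1.5 = 75.69
  [1.5→2]: (34.39+27.60)/2 × 0.5 = 15.4975
  [2→6]: (27.60+4.75)/2 × 4 = 64.7
  Sum = 155.8875 µg/mL·h
IV tail: 4.75/0.44 = 10.795; AUC_iv,0→∞ = 155.8875 + 10.795 = 166.6825 µg/mL·h
Trapezoidal AUC_0→2.5 (rectal suppository):
  [0→1]: (0.00+44.05)/2 × 1 = 22.025
  [1→1.5]: (44.05+36.98)/2 × 0.5 = 20.2575
  [1.5→2.5]: (36.98+24.13)/2 × 1 = 30.555
  Sum = 72.8375 µg/mL·h
rectal suppository tail: 24.13/0.44 = 54.841; AUC_ev,0→∞ = 72.8375 + 54.841 = 127.6785 µg/mL·h
F = (AUC_ev/D_ev)/(AUC_iv/D_iv) = (127.6785/7.5)/(166.6825/5) = 17.0238/33.3365 = 0.5107

F = 0.511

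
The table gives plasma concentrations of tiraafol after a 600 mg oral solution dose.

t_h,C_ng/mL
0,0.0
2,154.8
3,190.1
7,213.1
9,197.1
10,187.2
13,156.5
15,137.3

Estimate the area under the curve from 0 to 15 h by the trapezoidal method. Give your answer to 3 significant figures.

AUC = 2550 ng/mL·h

Trapezoidal AUC_0→15:
  [0→2]: (0.0+154.8)/2 × 2 = 154.8
  [2→3]: (154.8+190.1)/2 × 1 = 172.45
  [3→7]: (190.1+213.1)/2 × 4 = 806.4
  [7→9]: (213.1+197.1)/2 × 2 = 410.2
  [9→10]: (197.1+187.2)/2 × 1 = 192.15
  [10→13]: (187.2+156.5)/2 × 3 = 515.55
  [13→15]: (156.5+137.3)/2 × 2 = 293.8
  Sum = 2545.35 ng/mL·h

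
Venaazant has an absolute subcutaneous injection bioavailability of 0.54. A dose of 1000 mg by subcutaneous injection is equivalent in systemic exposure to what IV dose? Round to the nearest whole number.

Systemic exposure from an extravascular dose = F × D_ev, so the equivalent IV dose is F × D_ev.
D_iv = F × D_ev = 0.54 × 1000 = 540 mg

D_iv = 540 mg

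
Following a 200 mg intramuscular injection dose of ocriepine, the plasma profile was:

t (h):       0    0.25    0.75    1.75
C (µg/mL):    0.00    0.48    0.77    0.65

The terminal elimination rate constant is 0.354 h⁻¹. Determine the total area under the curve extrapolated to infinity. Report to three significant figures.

Trapezoidal AUC_0→1.75:
  [0→0.25]: (0.00+0.48)/2 × 0.25 = 0.06
  [0.25→0.75]: (0.48+0.77)/2 × 0.5 = 0.3125
  [0.75→1.75]: (0.77+0.65)/2 × 1 = 0.71
  Sum = 1.0825 µg/mL·h
Extrapolated tail: C_last / k_e = 0.65 / 0.354 = 1.836
AUC_0→∞ = 1.0825 + 1.836 = 2.9185 µg/mL·h

AUC = 2.92 µg/mL·h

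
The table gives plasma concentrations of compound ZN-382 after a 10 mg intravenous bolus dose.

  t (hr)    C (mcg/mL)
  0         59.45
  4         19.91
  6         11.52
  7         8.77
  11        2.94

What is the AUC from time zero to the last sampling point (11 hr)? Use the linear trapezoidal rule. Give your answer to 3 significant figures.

AUC = 224 mcg/mL·hr

Trapezoidal AUC_0→11:
  [0→4]: (59.45+19.91)/2 × 4 = 158.72
  [4→6]: (19.91+11.52)/2 × 2 = 31.43
  [6→7]: (11.52+8.77)/2 × 1 = 10.145
  [7→11]: (8.77+2.94)/2 × 4 = 23.42
  Sum = 223.715 mcg/mL·hr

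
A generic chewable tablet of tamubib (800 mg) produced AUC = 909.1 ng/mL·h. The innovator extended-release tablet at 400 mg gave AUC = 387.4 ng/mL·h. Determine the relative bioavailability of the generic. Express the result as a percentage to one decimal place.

F_rel = (AUC_test/D_test) / (AUC_ref/D_ref)
      = (909.1/800) / (387.4/400)
      = 1.136375 / 0.9685 = 1.1733 = 117.33%

F_rel = 117.3%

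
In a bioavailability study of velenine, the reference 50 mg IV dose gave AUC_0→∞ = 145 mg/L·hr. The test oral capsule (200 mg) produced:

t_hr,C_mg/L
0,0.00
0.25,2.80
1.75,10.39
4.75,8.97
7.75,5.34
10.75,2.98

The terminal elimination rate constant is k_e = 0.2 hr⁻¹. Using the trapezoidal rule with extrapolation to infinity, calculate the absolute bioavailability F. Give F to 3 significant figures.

Trapezoidal AUC_0→10.75 (oral capsule):
  [0→0.25]: (0.00+2.80)/2 × 0.25 = 0.35
  [0.25→1.75]: (2.80+10.39)/2 × 1.5 = 9.8925
  [1.75→4.75]: (10.39+8.97)/2 × 3 = 29.04
  [4.75→7.75]: (8.97+5.34)/2 × 3 = 21.465
  [7.75→10.75]: (5.34+2.98)/2 × 3 = 12.48
  Sum = 73.2275 mg/L·hr
Tail: C_last/k_e = 2.98/0.2 = 14.900
AUC_0→∞ (oral capsule) = 73.2275 + 14.900 = 88.1275 mg/L·hr
F = (AUC_ev/D_ev)/(AUC_iv/D_iv) = (88.1275/200)/(145/50) = 0.4406375/2.9 = 0.1519

F = 0.152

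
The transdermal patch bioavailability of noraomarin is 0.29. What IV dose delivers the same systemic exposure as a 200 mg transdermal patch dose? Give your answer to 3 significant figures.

D_iv = 58.0 mg

Systemic exposure from an extravascular dose = F × D_ev, so the equivalent IV dose is F × D_ev.
D_iv = F × D_ev = 0.29 × 200 = 58 mg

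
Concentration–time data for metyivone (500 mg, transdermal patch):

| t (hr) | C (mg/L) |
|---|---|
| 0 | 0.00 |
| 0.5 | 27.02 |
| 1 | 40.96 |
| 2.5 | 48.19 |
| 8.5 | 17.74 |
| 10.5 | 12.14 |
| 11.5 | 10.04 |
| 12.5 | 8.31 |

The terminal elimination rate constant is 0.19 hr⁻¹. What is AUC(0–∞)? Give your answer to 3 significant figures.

AUC = 382 mg/L·hr

Trapezoidal AUC_0→12.5:
  [0→0.5]: (0.00+27.02)/2 × 0.5 = 6.755
  [0.5→1]: (27.02+40.96)/2 × 0.5 = 16.995
  [1→2.5]: (40.96+48.19)/2 × 1.5 = 66.8625
  [2.5→8.5]: (48.19+17.74)/2 × 6 = 197.79
  [8.5→10.5]: (17.74+12.14)/2 × 2 = 29.88
  [10.5→11.5]: (12.14+10.04)/2 × 1 = 11.09
  [11.5→12.5]: (10.04+8.31)/2 × 1 = 9.175
  Sum = 338.5475 mg/L·hr
Extrapolated tail: C_last / k_e = 8.31 / 0.19 = 43.737
AUC_0→∞ = 338.5475 + 43.737 = 382.2845 mg/L·hr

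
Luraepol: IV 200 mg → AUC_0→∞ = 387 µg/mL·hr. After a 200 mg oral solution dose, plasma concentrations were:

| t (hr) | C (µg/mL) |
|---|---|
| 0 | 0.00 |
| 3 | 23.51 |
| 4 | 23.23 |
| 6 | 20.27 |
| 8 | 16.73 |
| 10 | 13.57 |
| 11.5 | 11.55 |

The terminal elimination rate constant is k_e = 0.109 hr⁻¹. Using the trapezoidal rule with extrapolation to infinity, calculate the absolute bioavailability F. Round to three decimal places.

F = 0.760

Trapezoidal AUC_0→11.5 (oral solution):
  [0→3]: (0.00+23.51)/2 × 3 = 35.265
  [3→4]: (23.51+23.23)/2 × 1 = 23.37
  [4→6]: (23.23+20.27)/2 × 2 = 43.5
  [6→8]: (20.27+16.73)/2 × 2 = 37.0
  [8→10]: (16.73+13.57)/2 × 2 = 30.3
  [10→11.5]: (13.57+11.55)/2 × 1.5 = 18.84
  Sum = 188.275 µg/mL·hr
Tail: C_last/k_e = 11.55/0.109 = 105.963
AUC_0→∞ (oral solution) = 188.275 + 105.963 = 294.238 µg/mL·hr
F = (AUC_ev/D_ev)/(AUC_iv/D_iv) = (294.238/200)/(387/200) = 1.47119/1.935 = 0.7603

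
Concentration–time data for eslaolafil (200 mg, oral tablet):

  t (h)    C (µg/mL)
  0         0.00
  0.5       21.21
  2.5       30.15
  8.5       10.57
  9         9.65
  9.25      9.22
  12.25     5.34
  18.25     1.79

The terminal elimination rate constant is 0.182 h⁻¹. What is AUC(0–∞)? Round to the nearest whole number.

Trapezoidal AUC_0→18.25:
  [0→0.5]: (0.00+21.21)/2 × 0.5 = 5.3025
  [0.5→2.5]: (21.21+30.15)/2 × 2 = 51.36
  [2.5→8.5]: (30.15+10.57)/2 × 6 = 122.16
  [8.5→9]: (10.57+9.65)/2 × 0.5 = 5.055
  [9→9.25]: (9.65+9.22)/2 × 0.25 = 2.35875
  [9.25→12.25]: (9.22+5.34)/2 × 3 = 21.84
  [12.25→18.25]: (5.34+1.79)/2 × 6 = 21.39
  Sum = 229.46625 µg/mL·h
Extrapolated tail: C_last / k_e = 1.79 / 0.182 = 9.835
AUC_0→∞ = 229.46625 + 9.835 = 239.30125 µg/mL·h

AUC = 239 µg/mL·h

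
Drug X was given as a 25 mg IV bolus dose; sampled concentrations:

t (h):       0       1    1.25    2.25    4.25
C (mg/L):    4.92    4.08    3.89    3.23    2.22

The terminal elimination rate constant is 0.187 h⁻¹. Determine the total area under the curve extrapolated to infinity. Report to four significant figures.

Trapezoidal AUC_0→4.25:
  [0→1]: (4.92+4.08)/2 × 1 = 4.5
  [1→1.25]: (4.08+3.89)/2 × 0.25 = 0.99625
  [1.25→2.25]: (3.89+3.23)/2 × 1 = 3.56
  [2.25→4.25]: (3.23+2.22)/2 × 2 = 5.45
  Sum = 14.50625 mg/L·h
Extrapolated tail: C_last / k_e = 2.22 / 0.187 = 11.872
AUC_0→∞ = 14.50625 + 11.872 = 26.37825 mg/L·h

AUC = 26.38 mg/L·h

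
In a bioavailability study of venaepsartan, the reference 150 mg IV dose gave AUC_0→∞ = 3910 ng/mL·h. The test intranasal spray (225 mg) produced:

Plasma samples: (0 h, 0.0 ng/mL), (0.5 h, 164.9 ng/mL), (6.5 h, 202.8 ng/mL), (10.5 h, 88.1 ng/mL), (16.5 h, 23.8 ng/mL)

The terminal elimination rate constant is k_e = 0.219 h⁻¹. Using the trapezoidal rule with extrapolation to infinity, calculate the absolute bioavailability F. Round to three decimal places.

Trapezoidal AUC_0→16.5 (intranasal spray):
  [0→0.5]: (0.0+164.9)/2 × 0.5 = 41.225
  [0.5→6.5]: (164.9+202.8)/2 × 6 = 1103.1
  [6.5→10.5]: (202.8+88.1)/2 × 4 = 581.8
  [10.5→16.5]: (88.1+23.8)/2 × 6 = 335.7
  Sum = 2061.825 ng/mL·h
Tail: C_last/k_e = 23.8/0.219 = 108.676
AUC_0→∞ (intranasal spray) = 2061.825 + 108.676 = 2170.501 ng/mL·h
F = (AUC_ev/D_ev)/(AUC_iv/D_iv) = (2170.501/225)/(3910/150) = 9.64667/26.0667 = 0.3701

F = 0.370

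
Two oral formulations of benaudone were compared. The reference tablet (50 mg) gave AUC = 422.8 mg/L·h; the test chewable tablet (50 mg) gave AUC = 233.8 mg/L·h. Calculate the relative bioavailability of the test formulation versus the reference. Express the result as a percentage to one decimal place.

F_rel = (AUC_test/D_test) / (AUC_ref/D_ref)
      = (233.8/50) / (422.8/50)
      = 4.676 / 8.456 = 0.5530 = 55.30%

F_rel = 55.3%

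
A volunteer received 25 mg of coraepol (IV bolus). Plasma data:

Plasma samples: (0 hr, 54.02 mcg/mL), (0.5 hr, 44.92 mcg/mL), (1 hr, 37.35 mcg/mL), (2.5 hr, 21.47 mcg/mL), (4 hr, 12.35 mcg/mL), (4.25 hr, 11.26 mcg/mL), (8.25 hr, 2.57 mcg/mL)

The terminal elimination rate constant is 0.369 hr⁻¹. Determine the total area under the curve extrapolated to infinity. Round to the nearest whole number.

Trapezoidal AUC_0→8.25:
  [0→0.5]: (54.02+44.92)/2 × 0.5 = 24.735
  [0.5→1]: (44.92+37.35)/2 × 0.5 = 20.5675
  [1→2.5]: (37.35+21.47)/2 × 1.5 = 44.115
  [2.5→4]: (21.47+12.35)/2 × 1.5 = 25.365
  [4→4.25]: (12.35+11.26)/2 × 0.25 = 2.95125
  [4.25→8.25]: (11.26+2.57)/2 × 4 = 27.66
  Sum = 145.39375 mcg/mL·hr
Extrapolated tail: C_last / k_e = 2.57 / 0.369 = 6.965
AUC_0→∞ = 145.39375 + 6.965 = 152.35875 mcg/mL·hr

AUC = 152 mcg/mL·hr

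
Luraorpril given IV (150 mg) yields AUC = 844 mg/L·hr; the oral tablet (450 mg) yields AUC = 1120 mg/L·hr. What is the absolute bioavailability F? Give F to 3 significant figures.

F = (AUC_ev / D_ev) / (AUC_iv / D_iv)
  = (1120/450) / (844/150)
  = 2.48889 / 5.62667 = 0.4423

F = 0.442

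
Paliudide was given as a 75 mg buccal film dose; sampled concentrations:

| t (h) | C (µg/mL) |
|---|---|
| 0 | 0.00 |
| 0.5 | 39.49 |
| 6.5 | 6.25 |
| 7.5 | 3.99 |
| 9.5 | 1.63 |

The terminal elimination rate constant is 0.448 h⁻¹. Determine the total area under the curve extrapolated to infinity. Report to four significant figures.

Trapezoidal AUC_0→9.5:
  [0→0.5]: (0.00+39.49)/2 × 0.5 = 9.8725
  [0.5→6.5]: (39.49+6.25)/2 × 6 = 137.22
  [6.5→7.5]: (6.25+3.99)/2 × 1 = 5.12
  [7.5→9.5]: (3.99+1.63)/2 × 2 = 5.62
  Sum = 157.8325 µg/mL·h
Extrapolated tail: C_last / k_e = 1.63 / 0.448 = 3.638
AUC_0→∞ = 157.8325 + 3.638 = 161.4705 µg/mL·h

AUC = 161.5 µg/mL·h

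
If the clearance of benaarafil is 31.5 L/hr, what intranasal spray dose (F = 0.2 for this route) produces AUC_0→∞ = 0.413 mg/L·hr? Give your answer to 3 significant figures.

Dose = 65.0 mg

Dose = CL × AUC_0→∞ / F
     = 31.5 × 0.413 / 0.2 = 65.0475 mg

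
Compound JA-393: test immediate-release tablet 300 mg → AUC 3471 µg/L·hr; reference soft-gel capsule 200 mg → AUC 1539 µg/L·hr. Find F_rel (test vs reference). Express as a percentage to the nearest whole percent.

F_rel = (AUC_test/D_test) / (AUC_ref/D_ref)
      = (3471/300) / (1539/200)
      = 11.57 / 7.695 = 1.5036 = 150.36%

F_rel = 150%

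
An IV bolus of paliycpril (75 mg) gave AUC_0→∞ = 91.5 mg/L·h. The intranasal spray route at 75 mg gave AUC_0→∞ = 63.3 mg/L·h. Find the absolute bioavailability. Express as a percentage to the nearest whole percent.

F = 69%

F = (AUC_ev / D_ev) / (AUC_iv / D_iv)
  = (63.3/75) / (91.5/75)
  = 0.844 / 1.22 = 0.6918
  = 69.18%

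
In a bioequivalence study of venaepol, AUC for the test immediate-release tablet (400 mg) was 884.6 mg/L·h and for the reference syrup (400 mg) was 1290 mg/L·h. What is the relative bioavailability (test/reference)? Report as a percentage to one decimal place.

F_rel = 68.6%

F_rel = (AUC_test/D_test) / (AUC_ref/D_ref)
      = (884.6/400) / (1290/400)
      = 2.2115 / 3.225 = 0.6857 = 68.57%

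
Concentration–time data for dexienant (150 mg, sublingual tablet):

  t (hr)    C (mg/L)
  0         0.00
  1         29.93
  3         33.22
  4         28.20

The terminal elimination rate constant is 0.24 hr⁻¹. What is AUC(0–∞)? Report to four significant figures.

Trapezoidal AUC_0→4:
  [0→1]: (0.00+29.93)/2 × 1 = 14.965
  [1→3]: (29.93+33.22)/2 × 2 = 63.15
  [3→4]: (33.22+28.20)/2 × 1 = 30.71
  Sum = 108.825 mg/L·hr
Extrapolated tail: C_last / k_e = 28.20 / 0.24 = 117.500
AUC_0→∞ = 108.825 + 117.500 = 226.325 mg/L·hr

AUC = 226.3 mg/L·hr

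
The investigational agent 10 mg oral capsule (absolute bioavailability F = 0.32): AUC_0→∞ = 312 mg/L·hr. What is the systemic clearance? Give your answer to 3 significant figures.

CL = F × Dose / AUC_0→∞
   = 0.32 × 10 / 312 = 0.0102564 L/hr

CL = 0.0103 L/hr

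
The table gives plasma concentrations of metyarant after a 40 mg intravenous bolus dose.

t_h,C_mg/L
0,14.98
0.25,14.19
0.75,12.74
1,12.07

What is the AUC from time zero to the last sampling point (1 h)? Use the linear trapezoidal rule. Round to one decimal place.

Trapezoidal AUC_0→1:
  [0→0.25]: (14.98+14.19)/2 × 0.25 = 3.64625
  [0.25→0.75]: (14.19+12.74)/2 × 0.5 = 6.7325
  [0.75→1]: (12.74+12.07)/2 × 0.25 = 3.10125
  Sum = 13.48 mg/L·h

AUC = 13.5 mg/L·h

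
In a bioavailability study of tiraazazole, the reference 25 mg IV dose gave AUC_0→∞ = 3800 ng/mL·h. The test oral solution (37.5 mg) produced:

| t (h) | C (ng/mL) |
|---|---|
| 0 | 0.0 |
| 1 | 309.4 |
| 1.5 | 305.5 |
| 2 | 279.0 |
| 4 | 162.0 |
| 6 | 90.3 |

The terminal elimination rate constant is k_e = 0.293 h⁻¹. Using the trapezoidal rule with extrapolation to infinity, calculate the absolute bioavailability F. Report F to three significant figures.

Trapezoidal AUC_0→6 (oral solution):
  [0→1]: (0.0+309.4)/2 × 1 = 154.7
  [1→1.5]: (309.4+305.5)/2 × 0.5 = 153.725
  [1.5→2]: (305.5+279.0)/2 × 0.5 = 146.125
  [2→4]: (279.0+162.0)/2 × 2 = 441.0
  [4→6]: (162.0+90.3)/2 × 2 = 252.3
  Sum = 1147.85 ng/mL·h
Tail: C_last/k_e = 90.3/0.293 = 308.191
AUC_0→∞ (oral solution) = 1147.85 + 308.191 = 1456.041 ng/mL·h
F = (AUC_ev/D_ev)/(AUC_iv/D_iv) = (1456.041/37.5)/(3800/25) = 38.82776/152 = 0.2554

F = 0.255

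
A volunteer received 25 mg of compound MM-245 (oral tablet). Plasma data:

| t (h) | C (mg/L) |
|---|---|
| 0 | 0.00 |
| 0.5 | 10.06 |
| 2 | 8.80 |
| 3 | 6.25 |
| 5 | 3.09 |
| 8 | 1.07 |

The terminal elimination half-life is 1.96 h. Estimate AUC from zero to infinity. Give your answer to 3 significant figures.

AUC = 42.8 mg/L·h

Trapezoidal AUC_0→8:
  [0→0.5]: (0.00+10.06)/2 × 0.5 = 2.515
  [0.5→2]: (10.06+8.80)/2 × 1.5 = 14.145
  [2→3]: (8.80+6.25)/2 × 1 = 7.525
  [3→5]: (6.25+3.09)/2 × 2 = 9.34
  [5→8]: (3.09+1.07)/2 × 3 = 6.24
  Sum = 39.765 mg/L·h
k_e = ln2 / t½ = 0.693147 / 1.96 = 0.3536 h^-1
Extrapolated tail: C_last / k_e = 1.07 / 0.3536 = 3.026
AUC_0→∞ = 39.765 + 3.026 = 42.791 mg/L·h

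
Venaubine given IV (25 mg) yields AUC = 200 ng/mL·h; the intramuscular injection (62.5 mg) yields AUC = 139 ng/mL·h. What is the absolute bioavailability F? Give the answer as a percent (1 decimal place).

F = (AUC_ev / D_ev) / (AUC_iv / D_iv)
  = (139/62.5) / (200/25)
  = 2.224 / 8 = 0.2780
  = 27.80%

F = 27.8%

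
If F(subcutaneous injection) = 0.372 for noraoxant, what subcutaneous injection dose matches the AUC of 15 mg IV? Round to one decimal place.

For equal systemic exposure: F × D_ev = D_iv
D_ev = D_iv / F = 15 / 0.372 = 40.3226 mg

D_subcutaneous = 40.3 mg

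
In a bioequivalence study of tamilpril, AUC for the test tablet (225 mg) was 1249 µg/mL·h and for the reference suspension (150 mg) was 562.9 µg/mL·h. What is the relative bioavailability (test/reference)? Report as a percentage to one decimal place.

F_rel = (AUC_test/D_test) / (AUC_ref/D_ref)
      = (1249/225) / (562.9/150)
      = 5.55111 / 3.75267 = 1.4792 = 147.92%

F_rel = 147.9%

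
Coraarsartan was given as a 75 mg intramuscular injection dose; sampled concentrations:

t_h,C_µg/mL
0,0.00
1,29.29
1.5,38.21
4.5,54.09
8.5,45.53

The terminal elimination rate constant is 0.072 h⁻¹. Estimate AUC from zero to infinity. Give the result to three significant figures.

AUC = 1000 µg/mL·h

Trapezoidal AUC_0→8.5:
  [0→1]: (0.00+29.29)/2 × 1 = 14.645
  [1→1.5]: (29.29+38.21)/2 × 0.5 = 16.875
  [1.5→4.5]: (38.21+54.09)/2 × 3 = 138.45
  [4.5→8.5]: (54.09+45.53)/2 × 4 = 199.24
  Sum = 369.21 µg/mL·h
Extrapolated tail: C_last / k_e = 45.53 / 0.072 = 632.361
AUC_0→∞ = 369.21 + 632.361 = 1001.571 µg/mL·h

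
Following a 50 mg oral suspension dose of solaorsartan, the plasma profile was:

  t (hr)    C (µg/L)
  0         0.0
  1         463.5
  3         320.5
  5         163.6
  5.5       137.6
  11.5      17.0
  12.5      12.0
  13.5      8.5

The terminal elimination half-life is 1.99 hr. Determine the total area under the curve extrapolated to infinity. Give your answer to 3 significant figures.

Trapezoidal AUC_0→13.5:
  [0→1]: (0.0+463.5)/2 × 1 = 231.75
  [1→3]: (463.5+320.5)/2 × 2 = 784.0
  [3→5]: (320.5+163.6)/2 × 2 = 484.1
  [5→5.5]: (163.6+137.6)/2 × 0.5 = 75.3
  [5.5→11.5]: (137.6+17.0)/2 × 6 = 463.8
  [11.5→12.5]: (17.0+12.0)/2 × 1 = 14.5
  [12.5→13.5]: (12.0+8.5)/2 × 1 = 10.25
  Sum = 2063.7 µg/L·hr
k_e = ln2 / t½ = 0.693147 / 1.99 = 0.3483 hr^-1
Extrapolated tail: C_last / k_e = 8.5 / 0.3483 = 24.404
AUC_0→∞ = 2063.7 + 24.404 = 2088.104 µg/L·hr

AUC = 2090 µg/L·hr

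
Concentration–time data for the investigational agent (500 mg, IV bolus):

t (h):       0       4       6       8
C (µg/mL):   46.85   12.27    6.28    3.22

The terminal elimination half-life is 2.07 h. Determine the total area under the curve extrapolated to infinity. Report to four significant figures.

AUC = 155.9 µg/mL·h

Trapezoidal AUC_0→8:
  [0→4]: (46.85+12.27)/2 × 4 = 118.24
  [4→6]: (12.27+6.28)/2 × 2 = 18.55
  [6→8]: (6.28+3.22)/2 × 2 = 9.5
  Sum = 146.29 µg/mL·h
k_e = ln2 / t½ = 0.693147 / 2.07 = 0.3349 h^-1
Extrapolated tail: C_last / k_e = 3.22 / 0.3349 = 9.615
AUC_0→∞ = 146.29 + 9.615 = 155.905 µg/mL·h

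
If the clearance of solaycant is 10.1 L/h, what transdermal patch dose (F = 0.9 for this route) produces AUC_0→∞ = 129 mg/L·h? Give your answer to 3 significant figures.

Dose = CL × AUC_0→∞ / F
     = 10.1 × 129 / 0.9 = 1447.67 mg

Dose = 1450 mg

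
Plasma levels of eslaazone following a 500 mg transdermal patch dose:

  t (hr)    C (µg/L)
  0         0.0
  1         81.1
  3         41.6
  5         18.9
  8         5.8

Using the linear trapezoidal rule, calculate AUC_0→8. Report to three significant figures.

AUC = 261 µg/L·hr

Trapezoidal AUC_0→8:
  [0→1]: (0.0+81.1)/2 × 1 = 40.55
  [1→3]: (81.1+41.6)/2 × 2 = 122.7
  [3→5]: (41.6+18.9)/2 × 2 = 60.5
  [5→8]: (18.9+5.8)/2 × 3 = 37.05
  Sum = 260.8 µg/L·hr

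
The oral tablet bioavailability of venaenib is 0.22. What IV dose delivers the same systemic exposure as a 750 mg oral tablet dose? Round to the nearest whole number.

Systemic exposure from an extravascular dose = F × D_ev, so the equivalent IV dose is F × D_ev.
D_iv = F × D_ev = 0.22 × 750 = 165 mg

D_iv = 165 mg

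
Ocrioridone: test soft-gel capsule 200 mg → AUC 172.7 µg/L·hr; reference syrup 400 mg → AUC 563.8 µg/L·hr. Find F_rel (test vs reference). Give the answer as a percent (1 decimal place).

F_rel = 61.3%

F_rel = (AUC_test/D_test) / (AUC_ref/D_ref)
      = (172.7/200) / (563.8/400)
      = 0.8635 / 1.4095 = 0.6126 = 61.26%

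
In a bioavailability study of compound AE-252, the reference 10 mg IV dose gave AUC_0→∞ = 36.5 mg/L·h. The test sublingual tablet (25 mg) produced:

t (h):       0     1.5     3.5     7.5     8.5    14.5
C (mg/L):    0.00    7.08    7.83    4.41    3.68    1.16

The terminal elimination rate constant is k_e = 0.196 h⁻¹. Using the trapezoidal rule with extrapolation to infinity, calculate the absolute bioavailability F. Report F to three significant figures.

Trapezoidal AUC_0→14.5 (sublingual tablet):
  [0→1.5]: (0.00+7.08)/2 × 1.5 = 5.31
  [1.5→3.5]: (7.08+7.83)/2 × 2 = 14.91
  [3.5→7.5]: (7.83+4.41)/2 × 4 = 24.48
  [7.5→8.5]: (4.41+3.68)/2 × 1 = 4.045
  [8.5→14.5]: (3.68+1.16)/2 × 6 = 14.52
  Sum = 63.265 mg/L·h
Tail: C_last/k_e = 1.16/0.196 = 5.918
AUC_0→∞ (sublingual tablet) = 63.265 + 5.918 = 69.183 mg/L·h
F = (AUC_ev/D_ev)/(AUC_iv/D_iv) = (69.183/25)/(36.5/10) = 2.76732/3.65 = 0.7582

F = 0.758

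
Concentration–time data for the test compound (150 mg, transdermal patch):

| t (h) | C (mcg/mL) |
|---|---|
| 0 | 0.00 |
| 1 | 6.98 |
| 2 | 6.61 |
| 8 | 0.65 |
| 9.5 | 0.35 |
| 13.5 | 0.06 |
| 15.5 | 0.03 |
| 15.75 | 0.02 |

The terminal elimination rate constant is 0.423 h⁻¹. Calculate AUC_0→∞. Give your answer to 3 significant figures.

Trapezoidal AUC_0→15.75:
  [0→1]: (0.00+6.98)/2 × 1 = 3.49
  [1→2]: (6.98+6.61)/2 × 1 = 6.795
  [2→8]: (6.61+0.65)/2 × 6 = 21.78
  [8→9.5]: (0.65+0.35)/2 × 1.5 = 0.75
  [9.5→13.5]: (0.35+0.06)/2 × 4 = 0.82
  [13.5→15.5]: (0.06+0.03)/2 × 2 = 0.09
  [15.5→15.75]: (0.03+0.02)/2 × 0.25 = 0.00625
  Sum = 33.73125 mcg/mL·h
Extrapolated tail: C_last / k_e = 0.02 / 0.423 = 0.047
AUC_0→∞ = 33.73125 + 0.047 = 33.77825 mcg/mL·h

AUC = 33.8 mcg/mL·h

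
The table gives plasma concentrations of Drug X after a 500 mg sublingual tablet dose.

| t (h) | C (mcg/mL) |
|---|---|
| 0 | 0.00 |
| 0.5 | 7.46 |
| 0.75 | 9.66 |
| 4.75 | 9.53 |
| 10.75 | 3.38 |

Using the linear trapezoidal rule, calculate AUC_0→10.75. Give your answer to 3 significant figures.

AUC = 81.1 mcg/mL·h

Trapezoidal AUC_0→10.75:
  [0→0.5]: (0.00+7.46)/2 × 0.5 = 1.865
  [0.5→0.75]: (7.46+9.66)/2 × 0.25 = 2.14
  [0.75→4.75]: (9.66+9.53)/2 × 4 = 38.38
  [4.75→10.75]: (9.53+3.38)/2 × 6 = 38.73
  Sum = 81.115 mcg/mL·h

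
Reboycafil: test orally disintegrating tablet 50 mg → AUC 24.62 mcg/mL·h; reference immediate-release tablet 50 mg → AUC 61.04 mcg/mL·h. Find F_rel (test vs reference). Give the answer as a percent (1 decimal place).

F_rel = (AUC_test/D_test) / (AUC_ref/D_ref)
      = (24.62/50) / (61.04/50)
      = 0.4924 / 1.2208 = 0.4033 = 40.33%

F_rel = 40.3%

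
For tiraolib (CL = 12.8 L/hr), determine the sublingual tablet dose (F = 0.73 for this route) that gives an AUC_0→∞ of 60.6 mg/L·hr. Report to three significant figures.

Dose = CL × AUC_0→∞ / F
     = 12.8 × 60.6 / 0.73 = 1062.58 mg

Dose = 1060 mg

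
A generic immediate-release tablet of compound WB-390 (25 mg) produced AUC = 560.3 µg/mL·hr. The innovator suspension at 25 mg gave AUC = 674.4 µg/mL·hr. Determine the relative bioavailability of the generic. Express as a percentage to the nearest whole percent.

F_rel = 83%

F_rel = (AUC_test/D_test) / (AUC_ref/D_ref)
      = (560.3/25) / (674.4/25)
      = 22.412 / 26.976 = 0.8308 = 83.08%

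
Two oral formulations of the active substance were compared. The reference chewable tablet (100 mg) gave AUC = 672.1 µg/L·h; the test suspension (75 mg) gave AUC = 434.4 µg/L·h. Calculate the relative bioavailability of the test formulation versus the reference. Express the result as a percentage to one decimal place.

F_rel = 86.2%

F_rel = (AUC_test/D_test) / (AUC_ref/D_ref)
      = (434.4/75) / (672.1/100)
      = 5.792 / 6.721 = 0.8618 = 86.18%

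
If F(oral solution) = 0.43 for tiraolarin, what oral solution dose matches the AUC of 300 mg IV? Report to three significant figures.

For equal systemic exposure: F × D_ev = D_iv
D_ev = D_iv / F = 300 / 0.43 = 697.674 mg

D_oral = 698 mg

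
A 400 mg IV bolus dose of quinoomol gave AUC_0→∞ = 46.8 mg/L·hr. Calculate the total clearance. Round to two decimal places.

CL = Dose_iv / AUC_0→∞
   = 400 / 46.8 = 8.54701 L/hr

CL = 8.55 L/hr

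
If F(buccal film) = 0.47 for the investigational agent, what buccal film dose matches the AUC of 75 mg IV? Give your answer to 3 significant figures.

For equal systemic exposure: F × D_ev = D_iv
D_ev = D_iv / F = 75 / 0.47 = 159.574 mg

D_buccal = 160 mg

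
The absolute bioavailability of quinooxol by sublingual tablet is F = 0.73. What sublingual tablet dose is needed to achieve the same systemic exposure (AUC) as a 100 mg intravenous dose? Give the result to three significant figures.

For equal systemic exposure: F × D_ev = D_iv
D_ev = D_iv / F = 100 / 0.73 = 136.986 mg

D_sublingual = 137 mg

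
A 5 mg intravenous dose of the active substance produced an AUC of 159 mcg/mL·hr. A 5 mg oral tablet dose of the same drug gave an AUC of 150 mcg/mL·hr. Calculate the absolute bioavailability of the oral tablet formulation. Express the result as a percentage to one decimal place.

F = 94.3%

F = (AUC_ev / D_ev) / (AUC_iv / D_iv)
  = (150/5) / (159/5)
  = 30 / 31.8 = 0.9434
  = 94.34%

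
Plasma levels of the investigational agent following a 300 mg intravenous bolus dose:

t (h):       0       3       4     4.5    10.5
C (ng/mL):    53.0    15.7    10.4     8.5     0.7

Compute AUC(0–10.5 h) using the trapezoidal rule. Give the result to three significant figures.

AUC = 148 ng/mL·h

Trapezoidal AUC_0→10.5:
  [0→3]: (53.0+15.7)/2 × 3 = 103.05
  [3→4]: (15.7+10.4)/2 × 1 = 13.05
  [4→4.5]: (10.4+8.5)/2 × 0.5 = 4.725
  [4.5→10.5]: (8.5+0.7)/2 × 6 = 27.6
  Sum = 148.425 ng/mL·h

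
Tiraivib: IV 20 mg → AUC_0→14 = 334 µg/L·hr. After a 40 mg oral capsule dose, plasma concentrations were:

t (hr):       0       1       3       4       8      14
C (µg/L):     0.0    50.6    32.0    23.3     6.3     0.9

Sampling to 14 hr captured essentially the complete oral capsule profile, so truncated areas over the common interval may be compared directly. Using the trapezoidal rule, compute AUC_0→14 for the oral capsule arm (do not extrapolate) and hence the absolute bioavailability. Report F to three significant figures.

Trapezoidal AUC_0→14 (oral capsule):
  [0→1]: (0.0+50.6)/2 × 1 = 25.3
  [1→3]: (50.6+32.0)/2 × 2 = 82.6
  [3→4]: (32.0+23.3)/2 × 1 = 27.65
  [4→8]: (23.3+6.3)/2 × 4 = 59.2
  [8→14]: (6.3+0.9)/2 × 6 = 21.6
  Sum = 216.35 µg/L·hr
F = (AUC_ev/D_ev)/(AUC_iv/D_iv) = (216.35/40)/(334/20) = 5.40875/16.7 = 0.3239

F = 0.324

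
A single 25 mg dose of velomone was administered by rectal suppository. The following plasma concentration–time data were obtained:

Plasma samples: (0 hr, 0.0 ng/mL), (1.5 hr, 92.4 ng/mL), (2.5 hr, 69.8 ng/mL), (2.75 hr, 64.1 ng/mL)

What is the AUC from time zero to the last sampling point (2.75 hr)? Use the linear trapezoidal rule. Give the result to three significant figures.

AUC = 167 ng/mL·hr

Trapezoidal AUC_0→2.75:
  [0→1.5]: (0.0+92.4)/2 × 1.5 = 69.3
  [1.5→2.5]: (92.4+69.8)/2 × 1 = 81.1
  [2.5→2.75]: (69.8+64.1)/2 × 0.25 = 16.7375
  Sum = 167.1375 ng/mL·hr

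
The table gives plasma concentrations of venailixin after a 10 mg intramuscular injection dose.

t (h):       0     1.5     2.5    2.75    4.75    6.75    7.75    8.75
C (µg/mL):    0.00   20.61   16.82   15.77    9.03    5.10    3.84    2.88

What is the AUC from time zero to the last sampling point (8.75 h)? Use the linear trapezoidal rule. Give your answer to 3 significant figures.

Trapezoidal AUC_0→8.75:
  [0→1.5]: (0.00+20.61)/2 × 1.5 = 15.4575
  [1.5→2.5]: (20.61+16.82)/2 × 1 = 18.715
  [2.5→2.75]: (16.82+15.77)/2 × 0.25 = 4.07375
  [2.75→4.75]: (15.77+9.03)/2 × 2 = 24.8
  [4.75→6.75]: (9.03+5.10)/2 × 2 = 14.13
  [6.75→7.75]: (5.10+3.84)/2 × 1 = 4.47
  [7.75→8.75]: (3.84+2.88)/2 × 1 = 3.36
  Sum = 85.00625 µg/mL·h

AUC = 85.0 µg/mL·h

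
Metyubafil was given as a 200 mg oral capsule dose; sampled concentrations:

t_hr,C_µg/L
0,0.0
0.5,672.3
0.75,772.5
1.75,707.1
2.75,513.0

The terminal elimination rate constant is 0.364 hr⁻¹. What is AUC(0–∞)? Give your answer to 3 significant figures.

AUC = 3110 µg/L·hr

Trapezoidal AUC_0→2.75:
  [0→0.5]: (0.0+672.3)/2 × 0.5 = 168.075
  [0.5→0.75]: (672.3+772.5)/2 × 0.25 = 180.6
  [0.75→1.75]: (772.5+707.1)/2 × 1 = 739.8
  [1.75→2.75]: (707.1+513.0)/2 × 1 = 610.05
  Sum = 1698.525 µg/L·hr
Extrapolated tail: C_last / k_e = 513.0 / 0.364 = 1409.341
AUC_0→∞ = 1698.525 + 1409.341 = 3107.866 µg/L·hr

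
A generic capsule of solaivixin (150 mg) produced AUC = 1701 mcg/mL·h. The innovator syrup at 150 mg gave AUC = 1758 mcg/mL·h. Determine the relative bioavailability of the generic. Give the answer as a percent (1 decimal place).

F_rel = 96.8%

F_rel = (AUC_test/D_test) / (AUC_ref/D_ref)
      = (1701/150) / (1758/150)
      = 11.34 / 11.72 = 0.9676 = 96.76%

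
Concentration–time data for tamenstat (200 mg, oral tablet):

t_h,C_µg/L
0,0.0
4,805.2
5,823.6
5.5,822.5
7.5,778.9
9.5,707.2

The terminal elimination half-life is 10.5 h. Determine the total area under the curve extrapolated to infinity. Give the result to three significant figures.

AUC = 16600 µg/L·h

Trapezoidal AUC_0→9.5:
  [0→4]: (0.0+805.2)/2 × 4 = 1610.4
  [4→5]: (805.2+823.6)/2 × 1 = 814.4
  [5→5.5]: (823.6+822.5)/2 × 0.5 = 411.525
  [5.5→7.5]: (822.5+778.9)/2 × 2 = 1601.4
  [7.5→9.5]: (778.9+707.2)/2 × 2 = 1486.1
  Sum = 5923.825 µg/L·h
k_e = ln2 / t½ = 0.693147 / 10.5 = 0.0660 h^-1
Extrapolated tail: C_last / k_e = 707.2 / 0.066 = 10715.152
AUC_0→∞ = 5923.825 + 10715.152 = 16638.977 µg/L·h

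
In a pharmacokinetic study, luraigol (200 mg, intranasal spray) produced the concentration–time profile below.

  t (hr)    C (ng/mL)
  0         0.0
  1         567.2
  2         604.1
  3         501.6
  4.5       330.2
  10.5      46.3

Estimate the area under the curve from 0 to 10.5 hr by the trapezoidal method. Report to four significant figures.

Trapezoidal AUC_0→10.5:
  [0→1]: (0.0+567.2)/2 × 1 = 283.6
  [1→2]: (567.2+604.1)/2 × 1 = 585.65
  [2→3]: (604.1+501.6)/2 × 1 = 552.85
  [3→4.5]: (501.6+330.2)/2 × 1.5 = 623.85
  [4.5→10.5]: (330.2+46.3)/2 × 6 = 1129.5
  Sum = 3175.45 ng/mL·hr

AUC = 3175 ng/mL·hr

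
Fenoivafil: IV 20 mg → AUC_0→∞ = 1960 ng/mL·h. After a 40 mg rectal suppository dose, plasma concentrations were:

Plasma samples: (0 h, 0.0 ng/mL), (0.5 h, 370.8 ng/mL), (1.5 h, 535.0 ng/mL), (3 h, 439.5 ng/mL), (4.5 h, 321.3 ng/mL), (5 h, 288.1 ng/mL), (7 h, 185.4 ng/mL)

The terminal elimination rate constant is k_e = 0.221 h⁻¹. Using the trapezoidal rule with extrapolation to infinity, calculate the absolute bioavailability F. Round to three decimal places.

F = 0.845

Trapezoidal AUC_0→7 (rectal suppository):
  [0→0.5]: (0.0+370.8)/2 × 0.5 = 92.7
  [0.5→1.5]: (370.8+535.0)/2 × 1 = 452.9
  [1.5→3]: (535.0+439.5)/2 × 1.5 = 730.875
  [3→4.5]: (439.5+321.3)/2 × 1.5 = 570.6
  [4.5→5]: (321.3+288.1)/2 × 0.5 = 152.35
  [5→7]: (288.1+185.4)/2 × 2 = 473.5
  Sum = 2472.925 ng/mL·h
Tail: C_last/k_e = 185.4/0.221 = 838.914
AUC_0→∞ (rectal suppository) = 2472.925 + 838.914 = 3311.839 ng/mL·h
F = (AUC_ev/D_ev)/(AUC_iv/D_iv) = (3311.839/40)/(1960/20) = 82.795975/98 = 0.8449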